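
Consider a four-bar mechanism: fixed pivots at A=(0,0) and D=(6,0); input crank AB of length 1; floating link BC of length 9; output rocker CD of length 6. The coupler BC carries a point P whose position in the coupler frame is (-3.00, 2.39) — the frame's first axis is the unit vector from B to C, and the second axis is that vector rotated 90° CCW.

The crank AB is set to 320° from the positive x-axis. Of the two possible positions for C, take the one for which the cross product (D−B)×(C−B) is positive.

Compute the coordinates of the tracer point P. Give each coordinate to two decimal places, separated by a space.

A=(0,0), D=(6.00,0)
B = A + 1.00·(cos320°, sin320°) = (0.7660, -0.6428)
|BD| = 5.2733
circle(B,9.00) ∩ circle(D,6.00): a=6.9034, h=5.7743
  candidates: C₊=(6.9141,5.9300) cross=30.450; C₋=(8.3219,-5.5325) cross=-30.450
  mode + wants cross > 0 → take C=(6.9141,5.9300) (cross=30.450)
ex = (C−B)/|BC| = (0.6831,0.7303); ey = (-0.7303,0.6831)
P = B + -3.00·ex + 2.39·ey = (-3.0287,-1.2010)

-3.03 -1.20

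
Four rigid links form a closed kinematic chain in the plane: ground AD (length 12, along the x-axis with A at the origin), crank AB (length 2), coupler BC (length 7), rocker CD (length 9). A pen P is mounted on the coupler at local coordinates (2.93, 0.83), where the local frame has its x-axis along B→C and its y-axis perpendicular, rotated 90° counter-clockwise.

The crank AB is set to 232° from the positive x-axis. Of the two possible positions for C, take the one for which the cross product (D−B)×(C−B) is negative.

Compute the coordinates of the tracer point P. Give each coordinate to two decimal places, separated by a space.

1.69 -2.42

A=(0,0), D=(12.00,0)
B = A + 2.00·(cos232°, sin232°) = (-1.2313, -1.5760)
|BD| = 13.3249
circle(B,7.00) ∩ circle(D,9.00): a=5.4617, h=4.3784
  candidates: C₊=(3.6741,3.4176) cross=58.341; C₋=(4.7099,-5.2777) cross=-58.341
  mode - wants cross < 0 → take C=(4.7099,-5.2777) (cross=-58.341)
ex = (C−B)/|BC| = (0.8487,-0.5288); ey = (0.5288,0.8487)
P = B + 2.93·ex + 0.83·ey = (1.6944,-2.4210)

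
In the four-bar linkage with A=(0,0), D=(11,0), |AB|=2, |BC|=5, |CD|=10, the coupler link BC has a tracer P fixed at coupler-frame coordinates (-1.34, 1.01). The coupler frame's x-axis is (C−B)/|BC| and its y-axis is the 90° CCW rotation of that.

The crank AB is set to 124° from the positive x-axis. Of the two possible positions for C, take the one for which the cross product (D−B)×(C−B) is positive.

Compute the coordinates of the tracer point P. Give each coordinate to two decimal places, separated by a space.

-2.78 1.44

A=(0,0), D=(11.00,0)
B = A + 2.00·(cos124°, sin124°) = (-1.1184, 1.6581)
|BD| = 12.2313
circle(B,5.00) ∩ circle(D,10.00): a=3.0497, h=3.9622
  candidates: C₊=(2.4403,5.1703) cross=48.463; C₋=(1.3661,-2.6810) cross=-48.463
  mode + wants cross > 0 → take C=(2.4403,5.1703) (cross=48.463)
ex = (C−B)/|BC| = (0.7117,0.7024); ey = (-0.7024,0.7117)
P = B + -1.34·ex + 1.01·ey = (-2.7816,1.4357)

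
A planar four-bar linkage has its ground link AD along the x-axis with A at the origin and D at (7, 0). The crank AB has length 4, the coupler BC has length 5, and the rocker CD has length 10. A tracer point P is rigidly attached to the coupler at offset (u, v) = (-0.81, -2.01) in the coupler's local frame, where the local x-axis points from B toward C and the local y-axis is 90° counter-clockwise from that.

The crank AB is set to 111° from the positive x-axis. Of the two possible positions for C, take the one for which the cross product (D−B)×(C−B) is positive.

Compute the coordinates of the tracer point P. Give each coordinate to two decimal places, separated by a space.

-0.10 2.02

A=(0,0), D=(7.00,0)
B = A + 4.00·(cos111°, sin111°) = (-1.4335, 3.7343)
|BD| = 9.2233
circle(B,5.00) ∩ circle(D,10.00): a=0.5458, h=4.9701
  candidates: C₊=(1.0779,8.0579) cross=45.841; C₋=(-2.9467,-1.0312) cross=-45.841
  mode + wants cross > 0 → take C=(1.0779,8.0579) (cross=45.841)
ex = (C−B)/|BC| = (0.5023,0.8647); ey = (-0.8647,0.5023)
P = B + -0.81·ex + -2.01·ey = (-0.1023,2.0243)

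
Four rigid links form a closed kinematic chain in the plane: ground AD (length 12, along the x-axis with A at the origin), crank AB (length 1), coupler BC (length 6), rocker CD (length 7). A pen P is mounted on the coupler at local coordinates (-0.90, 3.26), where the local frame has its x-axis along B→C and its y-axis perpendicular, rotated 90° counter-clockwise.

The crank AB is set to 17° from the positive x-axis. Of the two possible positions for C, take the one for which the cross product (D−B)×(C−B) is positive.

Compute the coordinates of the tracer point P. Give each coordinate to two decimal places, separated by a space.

A=(0,0), D=(12.00,0)
B = A + 1.00·(cos17°, sin17°) = (0.9563, 0.2924)
|BD| = 11.0476
circle(B,6.00) ∩ circle(D,7.00): a=4.9354, h=3.4120
  candidates: C₊=(5.9803,3.5725) cross=37.694; C₋=(5.7997,-3.2490) cross=-37.694
  mode + wants cross > 0 → take C=(5.9803,3.5725) (cross=37.694)
ex = (C−B)/|BC| = (0.8373,0.5467); ey = (-0.5467,0.8373)
P = B + -0.90·ex + 3.26·ey = (-1.5795,2.5300)

-1.58 2.53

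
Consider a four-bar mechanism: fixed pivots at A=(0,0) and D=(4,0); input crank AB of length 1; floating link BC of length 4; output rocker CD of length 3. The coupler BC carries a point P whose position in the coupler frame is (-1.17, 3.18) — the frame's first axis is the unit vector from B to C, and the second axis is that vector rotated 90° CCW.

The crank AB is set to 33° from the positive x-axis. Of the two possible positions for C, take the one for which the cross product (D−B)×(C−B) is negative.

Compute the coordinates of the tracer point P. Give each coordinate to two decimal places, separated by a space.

A=(0,0), D=(4.00,0)
B = A + 1.00·(cos33°, sin33°) = (0.8387, 0.5446)
|BD| = 3.2079
circle(B,4.00) ∩ circle(D,3.00): a=2.6950, h=2.9558
  candidates: C₊=(3.9964,3.0000) cross=9.482; C₋=(2.9927,-2.8258) cross=-9.482
  mode - wants cross < 0 → take C=(2.9927,-2.8258) (cross=-9.482)
ex = (C−B)/|BC| = (0.5385,-0.8426); ey = (0.8426,0.5385)
P = B + -1.17·ex + 3.18·ey = (2.8881,3.2430)

2.89 3.24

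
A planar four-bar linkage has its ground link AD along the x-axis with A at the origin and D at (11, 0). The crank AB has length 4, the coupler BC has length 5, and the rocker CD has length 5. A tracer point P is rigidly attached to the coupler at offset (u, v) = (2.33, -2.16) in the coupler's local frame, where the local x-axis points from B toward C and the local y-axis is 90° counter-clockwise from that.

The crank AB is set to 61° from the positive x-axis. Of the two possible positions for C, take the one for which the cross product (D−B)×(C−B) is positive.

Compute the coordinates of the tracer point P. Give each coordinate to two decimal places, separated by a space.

A=(0,0), D=(11.00,0)
B = A + 4.00·(cos61°, sin61°) = (1.9392, 3.4985)
|BD| = 9.7127
circle(B,5.00) ∩ circle(D,5.00): a=4.8564, h=1.1899
  candidates: C₊=(6.8982,2.8592) cross=11.557; C₋=(6.0410,0.6392) cross=-11.557
  mode + wants cross > 0 → take C=(6.8982,2.8592) (cross=11.557)
ex = (C−B)/|BC| = (0.9918,-0.1278); ey = (0.1278,0.9918)
P = B + 2.33·ex + -2.16·ey = (3.9740,1.0583)

3.97 1.06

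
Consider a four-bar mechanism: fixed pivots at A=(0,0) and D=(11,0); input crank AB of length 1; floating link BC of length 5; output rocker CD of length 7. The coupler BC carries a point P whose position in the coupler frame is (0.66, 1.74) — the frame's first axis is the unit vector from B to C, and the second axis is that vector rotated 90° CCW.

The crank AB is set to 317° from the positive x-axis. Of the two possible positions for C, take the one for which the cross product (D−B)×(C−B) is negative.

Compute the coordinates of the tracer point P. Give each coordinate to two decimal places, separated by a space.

A=(0,0), D=(11.00,0)
B = A + 1.00·(cos317°, sin317°) = (0.7314, -0.6820)
|BD| = 10.2913
circle(B,5.00) ∩ circle(D,7.00): a=3.9796, h=3.0270
  candidates: C₊=(4.5016,2.6021) cross=31.152; C₋=(4.9028,-3.4386) cross=-31.152
  mode - wants cross < 0 → take C=(4.9028,-3.4386) (cross=-31.152)
ex = (C−B)/|BC| = (0.8343,-0.5513); ey = (0.5513,0.8343)
P = B + 0.66·ex + 1.74·ey = (2.2413,0.4058)

2.24 0.41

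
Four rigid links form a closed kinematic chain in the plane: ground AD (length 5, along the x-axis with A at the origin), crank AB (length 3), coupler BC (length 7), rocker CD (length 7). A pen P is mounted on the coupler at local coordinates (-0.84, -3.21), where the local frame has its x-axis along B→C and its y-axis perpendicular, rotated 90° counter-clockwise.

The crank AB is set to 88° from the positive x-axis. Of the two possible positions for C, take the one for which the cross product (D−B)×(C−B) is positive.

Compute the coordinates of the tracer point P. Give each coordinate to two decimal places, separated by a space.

1.22 -0.13

A=(0,0), D=(5.00,0)
B = A + 3.00·(cos88°, sin88°) = (0.1047, 2.9982)
|BD| = 5.7405
circle(B,7.00) ∩ circle(D,7.00): a=2.8702, h=6.3845
  candidates: C₊=(5.8869,6.9436) cross=36.650; C₋=(-0.7822,-3.9454) cross=-36.650
  mode + wants cross > 0 → take C=(5.8869,6.9436) (cross=36.650)
ex = (C−B)/|BC| = (0.8260,0.5636); ey = (-0.5636,0.8260)
P = B + -0.84·ex + -3.21·ey = (1.2201,-0.1268)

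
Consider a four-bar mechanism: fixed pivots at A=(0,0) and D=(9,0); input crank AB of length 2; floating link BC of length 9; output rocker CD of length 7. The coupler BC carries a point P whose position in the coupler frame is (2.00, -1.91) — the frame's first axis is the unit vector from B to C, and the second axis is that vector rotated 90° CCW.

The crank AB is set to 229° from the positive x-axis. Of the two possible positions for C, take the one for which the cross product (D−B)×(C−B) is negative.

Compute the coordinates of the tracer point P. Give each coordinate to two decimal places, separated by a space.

A=(0,0), D=(9.00,0)
B = A + 2.00·(cos229°, sin229°) = (-1.3121, -1.5094)
|BD| = 10.4220
circle(B,9.00) ∩ circle(D,7.00): a=6.7462, h=5.9572
  candidates: C₊=(4.5002,5.3621) cross=62.086; C₋=(6.2258,-6.4268) cross=-62.086
  mode - wants cross < 0 → take C=(6.2258,-6.4268) (cross=-62.086)
ex = (C−B)/|BC| = (0.8375,-0.5464); ey = (0.5464,0.8375)
P = B + 2.00·ex + -1.91·ey = (-0.6806,-4.2019)

-0.68 -4.20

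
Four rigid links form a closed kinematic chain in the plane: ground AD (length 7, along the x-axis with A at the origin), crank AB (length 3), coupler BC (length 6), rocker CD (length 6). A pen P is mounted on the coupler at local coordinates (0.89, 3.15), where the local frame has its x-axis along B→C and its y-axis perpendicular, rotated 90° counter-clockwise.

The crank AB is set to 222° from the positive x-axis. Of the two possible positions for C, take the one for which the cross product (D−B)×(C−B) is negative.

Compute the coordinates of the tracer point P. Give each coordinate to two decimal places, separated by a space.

A=(0,0), D=(7.00,0)
B = A + 3.00·(cos222°, sin222°) = (-2.2294, -2.0074)
|BD| = 9.4452
circle(B,6.00) ∩ circle(D,6.00): a=4.7226, h=3.7009
  candidates: C₊=(1.5987,2.6127) cross=34.956; C₋=(3.1718,-4.6201) cross=-34.956
  mode - wants cross < 0 → take C=(3.1718,-4.6201) (cross=-34.956)
ex = (C−B)/|BC| = (0.9002,-0.4354); ey = (0.4354,0.9002)
P = B + 0.89·ex + 3.15·ey = (-0.0566,0.4407)

-0.06 0.44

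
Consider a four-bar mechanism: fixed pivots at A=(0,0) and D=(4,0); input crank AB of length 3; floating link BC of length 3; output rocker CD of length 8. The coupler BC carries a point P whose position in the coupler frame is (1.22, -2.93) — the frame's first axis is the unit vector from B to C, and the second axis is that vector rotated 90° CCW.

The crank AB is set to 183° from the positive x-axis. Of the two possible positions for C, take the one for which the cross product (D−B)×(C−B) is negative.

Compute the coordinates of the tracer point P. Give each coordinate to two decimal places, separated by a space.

A=(0,0), D=(4.00,0)
B = A + 3.00·(cos183°, sin183°) = (-2.9959, -0.1570)
|BD| = 6.9977
circle(B,3.00) ∩ circle(D,8.00): a=-0.4311, h=2.9689
  candidates: C₊=(-3.4935,2.8014) cross=20.775; C₋=(-3.3602,-3.1348) cross=-20.775
  mode - wants cross < 0 → take C=(-3.3602,-3.1348) (cross=-20.775)
ex = (C−B)/|BC| = (-0.1214,-0.9926); ey = (0.9926,-0.1214)
P = B + 1.22·ex + -2.93·ey = (-6.0524,-1.0121)

-6.05 -1.01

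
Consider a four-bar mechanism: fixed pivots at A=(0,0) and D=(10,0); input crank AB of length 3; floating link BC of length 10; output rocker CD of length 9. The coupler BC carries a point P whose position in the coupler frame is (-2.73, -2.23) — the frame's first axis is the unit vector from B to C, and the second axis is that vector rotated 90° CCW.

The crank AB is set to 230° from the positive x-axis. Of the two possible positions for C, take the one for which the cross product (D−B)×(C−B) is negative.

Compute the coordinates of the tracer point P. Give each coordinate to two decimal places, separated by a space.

A=(0,0), D=(10.00,0)
B = A + 3.00·(cos230°, sin230°) = (-1.9284, -2.2981)
|BD| = 12.1477
circle(B,10.00) ∩ circle(D,9.00): a=6.8559, h=7.2799
  candidates: C₊=(3.4265,6.1473) cross=88.434; C₋=(6.1810,-8.1495) cross=-88.434
  mode - wants cross < 0 → take C=(6.1810,-8.1495) (cross=-88.434)
ex = (C−B)/|BC| = (0.8109,-0.5851); ey = (0.5851,0.8109)
P = B + -2.73·ex + -2.23·ey = (-5.4471,-2.5091)

-5.45 -2.51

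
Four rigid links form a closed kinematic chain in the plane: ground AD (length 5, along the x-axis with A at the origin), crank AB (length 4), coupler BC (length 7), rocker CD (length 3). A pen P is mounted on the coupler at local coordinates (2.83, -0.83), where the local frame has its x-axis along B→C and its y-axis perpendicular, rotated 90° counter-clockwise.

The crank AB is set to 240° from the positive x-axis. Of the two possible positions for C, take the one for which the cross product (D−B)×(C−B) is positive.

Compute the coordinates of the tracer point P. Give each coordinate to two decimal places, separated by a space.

A=(0,0), D=(5.00,0)
B = A + 4.00·(cos240°, sin240°) = (-2.0000, -3.4641)
|BD| = 7.8102
circle(B,7.00) ∩ circle(D,3.00): a=6.4659, h=2.6819
  candidates: C₊=(2.6056,1.8074) cross=20.946; C₋=(4.9846,-3.0000) cross=-20.946
  mode + wants cross > 0 → take C=(2.6056,1.8074) (cross=20.946)
ex = (C−B)/|BC| = (0.6579,0.7531); ey = (-0.7531,0.6579)
P = B + 2.83·ex + -0.83·ey = (0.4870,-1.8790)

0.49 -1.88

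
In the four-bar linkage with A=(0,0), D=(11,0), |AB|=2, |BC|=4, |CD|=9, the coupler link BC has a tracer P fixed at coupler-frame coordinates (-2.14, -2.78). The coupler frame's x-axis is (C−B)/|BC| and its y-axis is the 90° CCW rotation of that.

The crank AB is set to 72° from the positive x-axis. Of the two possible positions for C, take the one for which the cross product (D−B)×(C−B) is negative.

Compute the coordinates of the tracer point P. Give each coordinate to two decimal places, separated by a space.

A=(0,0), D=(11.00,0)
B = A + 2.00·(cos72°, sin72°) = (0.6180, 1.9021)
|BD| = 10.5548
circle(B,4.00) ∩ circle(D,9.00): a=2.1982, h=3.3418
  candidates: C₊=(3.3825,4.7931) cross=35.272; C₋=(2.1780,-1.7812) cross=-35.272
  mode - wants cross < 0 → take C=(2.1780,-1.7812) (cross=-35.272)
ex = (C−B)/|BC| = (0.3900,-0.9208); ey = (0.9208,0.3900)
P = B + -2.14·ex + -2.78·ey = (-2.7764,2.7885)

-2.78 2.79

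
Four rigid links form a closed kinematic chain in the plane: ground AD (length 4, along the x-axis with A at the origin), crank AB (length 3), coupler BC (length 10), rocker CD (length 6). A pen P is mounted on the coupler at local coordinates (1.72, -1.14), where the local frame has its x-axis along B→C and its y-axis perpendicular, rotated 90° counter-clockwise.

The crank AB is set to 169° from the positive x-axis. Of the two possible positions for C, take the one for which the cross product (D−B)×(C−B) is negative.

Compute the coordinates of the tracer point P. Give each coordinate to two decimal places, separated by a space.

A=(0,0), D=(4.00,0)
B = A + 3.00·(cos169°, sin169°) = (-2.9449, 0.5724)
|BD| = 6.9684
circle(B,10.00) ∩ circle(D,6.00): a=8.0764, h=5.8968
  candidates: C₊=(5.5886,5.7859) cross=41.092; C₋=(4.6198,-5.9679) cross=-41.092
  mode - wants cross < 0 → take C=(4.6198,-5.9679) (cross=-41.092)
ex = (C−B)/|BC| = (0.7565,-0.6540); ey = (0.6540,0.7565)
P = B + 1.72·ex + -1.14·ey = (-2.3894,-1.4149)

-2.39 -1.41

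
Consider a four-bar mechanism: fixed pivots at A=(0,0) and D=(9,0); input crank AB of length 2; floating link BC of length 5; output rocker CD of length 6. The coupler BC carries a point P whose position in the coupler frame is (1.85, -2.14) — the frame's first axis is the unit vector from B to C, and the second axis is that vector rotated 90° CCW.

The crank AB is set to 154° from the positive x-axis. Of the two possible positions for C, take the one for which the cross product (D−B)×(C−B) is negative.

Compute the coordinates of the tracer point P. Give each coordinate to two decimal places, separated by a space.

-0.59 -1.68

A=(0,0), D=(9.00,0)
B = A + 2.00·(cos154°, sin154°) = (-1.7976, 0.8767)
|BD| = 10.8331
circle(B,5.00) ∩ circle(D,6.00): a=4.9089, h=0.9503
  candidates: C₊=(3.1721,1.4267) cross=10.295; C₋=(3.0183,-0.4677) cross=-10.295
  mode - wants cross < 0 → take C=(3.0183,-0.4677) (cross=-10.295)
ex = (C−B)/|BC| = (0.9632,-0.2689); ey = (0.2689,0.9632)
P = B + 1.85·ex + -2.14·ey = (-0.5912,-1.6819)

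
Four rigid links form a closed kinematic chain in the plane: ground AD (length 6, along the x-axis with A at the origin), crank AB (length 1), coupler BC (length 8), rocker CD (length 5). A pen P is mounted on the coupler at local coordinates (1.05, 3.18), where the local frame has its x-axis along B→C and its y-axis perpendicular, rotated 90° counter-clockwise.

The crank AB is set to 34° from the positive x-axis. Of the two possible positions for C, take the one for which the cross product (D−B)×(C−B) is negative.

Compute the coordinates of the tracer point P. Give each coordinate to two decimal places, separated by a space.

A=(0,0), D=(6.00,0)
B = A + 1.00·(cos34°, sin34°) = (0.8290, 0.5592)
|BD| = 5.2011
circle(B,8.00) ∩ circle(D,5.00): a=6.3498, h=4.8663
  candidates: C₊=(7.6652,4.7146) cross=25.310; C₋=(6.6188,-4.9616) cross=-25.310
  mode - wants cross < 0 → take C=(6.6188,-4.9616) (cross=-25.310)
ex = (C−B)/|BC| = (0.7237,-0.6901); ey = (0.6901,0.7237)
P = B + 1.05·ex + 3.18·ey = (3.7834,2.1360)

3.78 2.14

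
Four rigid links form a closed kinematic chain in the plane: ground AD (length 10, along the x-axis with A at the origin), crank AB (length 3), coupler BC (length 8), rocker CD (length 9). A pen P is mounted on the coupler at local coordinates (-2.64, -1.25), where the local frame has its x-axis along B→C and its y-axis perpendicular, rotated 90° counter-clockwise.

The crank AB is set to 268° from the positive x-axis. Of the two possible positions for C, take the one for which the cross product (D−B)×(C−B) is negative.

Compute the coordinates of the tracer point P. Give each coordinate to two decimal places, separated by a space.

A=(0,0), D=(10.00,0)
B = A + 3.00·(cos268°, sin268°) = (-0.1047, -2.9982)
|BD| = 10.5401
circle(B,8.00) ∩ circle(D,9.00): a=4.4636, h=6.6390
  candidates: C₊=(2.2860,4.6362) cross=69.976; C₋=(6.0630,-8.0932) cross=-69.976
  mode - wants cross < 0 → take C=(6.0630,-8.0932) (cross=-69.976)
ex = (C−B)/|BC| = (0.7710,-0.6369); ey = (0.6369,0.7710)
P = B + -2.64·ex + -1.25·ey = (-2.9361,-2.2805)

-2.94 -2.28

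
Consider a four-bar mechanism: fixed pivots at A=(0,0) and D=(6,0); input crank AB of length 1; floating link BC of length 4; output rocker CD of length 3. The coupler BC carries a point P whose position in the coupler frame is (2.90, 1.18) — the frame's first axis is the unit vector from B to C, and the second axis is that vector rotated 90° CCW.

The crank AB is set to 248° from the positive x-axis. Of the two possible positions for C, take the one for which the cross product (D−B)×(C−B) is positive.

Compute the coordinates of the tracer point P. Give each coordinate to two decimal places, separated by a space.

A=(0,0), D=(6.00,0)
B = A + 1.00·(cos248°, sin248°) = (-0.3746, -0.9272)
|BD| = 6.4417
circle(B,4.00) ∩ circle(D,3.00): a=3.7642, h=1.3531
  candidates: C₊=(3.1556,0.9537) cross=8.716; C₋=(3.5451,-1.7244) cross=-8.716
  mode + wants cross > 0 → take C=(3.1556,0.9537) (cross=8.716)
ex = (C−B)/|BC| = (0.8826,0.4702); ey = (-0.4702,0.8826)
P = B + 2.90·ex + 1.18·ey = (1.6300,1.4778)

1.63 1.48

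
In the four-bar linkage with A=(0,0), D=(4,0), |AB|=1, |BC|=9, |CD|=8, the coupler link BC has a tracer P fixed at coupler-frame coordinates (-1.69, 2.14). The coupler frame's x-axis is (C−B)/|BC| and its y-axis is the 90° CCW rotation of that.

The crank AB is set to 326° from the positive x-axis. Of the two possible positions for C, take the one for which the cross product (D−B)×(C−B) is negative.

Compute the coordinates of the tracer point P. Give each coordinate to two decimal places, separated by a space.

A=(0,0), D=(4.00,0)
B = A + 1.00·(cos326°, sin326°) = (0.8290, -0.5592)
|BD| = 3.2199
circle(B,9.00) ∩ circle(D,8.00): a=4.2498, h=7.9334
  candidates: C₊=(3.6365,7.9917) cross=25.545; C₋=(6.3920,-7.6340) cross=-25.545
  mode - wants cross < 0 → take C=(6.3920,-7.6340) (cross=-25.545)
ex = (C−B)/|BC| = (0.6181,-0.7861); ey = (0.7861,0.6181)
P = B + -1.69·ex + 2.14·ey = (1.4667,2.0921)

1.47 2.09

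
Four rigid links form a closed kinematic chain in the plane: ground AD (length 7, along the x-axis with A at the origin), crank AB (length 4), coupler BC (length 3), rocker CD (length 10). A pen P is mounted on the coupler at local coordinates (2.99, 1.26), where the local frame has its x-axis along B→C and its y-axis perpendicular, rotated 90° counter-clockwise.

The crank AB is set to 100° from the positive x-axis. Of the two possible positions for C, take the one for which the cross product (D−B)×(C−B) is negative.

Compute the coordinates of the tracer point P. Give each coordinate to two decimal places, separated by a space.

A=(0,0), D=(7.00,0)
B = A + 4.00·(cos100°, sin100°) = (-0.6946, 3.9392)
|BD| = 8.6443
circle(B,3.00) ∩ circle(D,10.00): a=-0.9414, h=2.8485
  candidates: C₊=(-0.2345,6.9037) cross=24.623; C₋=(-2.8306,1.8327) cross=-24.623
  mode - wants cross < 0 → take C=(-2.8306,1.8327) (cross=-24.623)
ex = (C−B)/|BC| = (-0.7120,-0.7022); ey = (0.7022,-0.7120)
P = B + 2.99·ex + 1.26·ey = (-1.9388,0.9426)

-1.94 0.94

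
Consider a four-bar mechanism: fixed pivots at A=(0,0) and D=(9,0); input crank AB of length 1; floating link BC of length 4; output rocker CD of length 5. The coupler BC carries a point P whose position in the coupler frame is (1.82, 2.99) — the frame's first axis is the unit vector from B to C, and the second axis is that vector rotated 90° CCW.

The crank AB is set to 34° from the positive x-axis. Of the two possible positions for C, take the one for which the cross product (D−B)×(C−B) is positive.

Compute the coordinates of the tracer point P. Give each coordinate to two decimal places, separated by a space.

1.30 4.03

A=(0,0), D=(9.00,0)
B = A + 1.00·(cos34°, sin34°) = (0.8290, 0.5592)
|BD| = 8.1901
circle(B,4.00) ∩ circle(D,5.00): a=3.5456, h=1.8517
  candidates: C₊=(4.4928,2.1645) cross=15.166; C₋=(4.2399,-1.5303) cross=-15.166
  mode + wants cross > 0 → take C=(4.4928,2.1645) (cross=15.166)
ex = (C−B)/|BC| = (0.9159,0.4013); ey = (-0.4013,0.9159)
P = B + 1.82·ex + 2.99·ey = (1.2961,4.0283)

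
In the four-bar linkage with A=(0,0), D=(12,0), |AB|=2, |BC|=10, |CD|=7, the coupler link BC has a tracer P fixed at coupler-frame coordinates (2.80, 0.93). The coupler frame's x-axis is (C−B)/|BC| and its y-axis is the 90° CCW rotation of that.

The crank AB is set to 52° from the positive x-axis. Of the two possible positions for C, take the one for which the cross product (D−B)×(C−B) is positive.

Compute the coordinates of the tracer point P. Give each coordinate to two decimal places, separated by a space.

3.17 3.80

A=(0,0), D=(12.00,0)
B = A + 2.00·(cos52°, sin52°) = (1.2313, 1.5760)
|BD| = 10.8834
circle(B,10.00) ∩ circle(D,7.00): a=7.7847, h=6.2768
  candidates: C₊=(9.8429,6.6594) cross=68.313; C₋=(8.0250,-5.7619) cross=-68.313
  mode + wants cross > 0 → take C=(9.8429,6.6594) (cross=68.313)
ex = (C−B)/|BC| = (0.8612,0.5083); ey = (-0.5083,0.8612)
P = B + 2.80·ex + 0.93·ey = (3.1698,3.8002)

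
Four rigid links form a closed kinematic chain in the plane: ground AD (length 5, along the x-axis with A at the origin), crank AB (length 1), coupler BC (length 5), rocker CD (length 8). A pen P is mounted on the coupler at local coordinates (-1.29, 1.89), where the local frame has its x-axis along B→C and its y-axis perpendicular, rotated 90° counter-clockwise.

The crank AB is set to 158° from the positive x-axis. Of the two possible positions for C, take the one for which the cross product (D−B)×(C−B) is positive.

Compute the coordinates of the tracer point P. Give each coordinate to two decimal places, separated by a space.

-2.82 -0.91

A=(0,0), D=(5.00,0)
B = A + 1.00·(cos158°, sin158°) = (-0.9272, 0.3746)
|BD| = 5.9390
circle(B,5.00) ∩ circle(D,8.00): a=-0.3139, h=4.9901
  candidates: C₊=(-0.9257,5.3746) cross=29.636; C₋=(-1.5552,-4.5858) cross=-29.636
  mode + wants cross > 0 → take C=(-0.9257,5.3746) (cross=29.636)
ex = (C−B)/|BC| = (0.0003,1.0000); ey = (-1.0000,0.0003)
P = B + -1.29·ex + 1.89·ey = (-2.8176,-0.9148)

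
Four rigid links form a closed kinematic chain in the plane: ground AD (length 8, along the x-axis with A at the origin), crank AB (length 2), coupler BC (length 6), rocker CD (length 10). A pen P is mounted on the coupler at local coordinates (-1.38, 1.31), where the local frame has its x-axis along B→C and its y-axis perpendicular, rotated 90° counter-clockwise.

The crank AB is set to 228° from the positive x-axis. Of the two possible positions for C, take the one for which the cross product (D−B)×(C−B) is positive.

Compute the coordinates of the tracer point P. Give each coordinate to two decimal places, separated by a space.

A=(0,0), D=(8.00,0)
B = A + 2.00·(cos228°, sin228°) = (-1.3383, -1.4863)
|BD| = 9.4558
circle(B,6.00) ∩ circle(D,10.00): a=1.3437, h=5.8476
  candidates: C₊=(-0.9304,4.4998) cross=55.294; C₋=(0.9079,-7.0500) cross=-55.294
  mode + wants cross > 0 → take C=(-0.9304,4.4998) (cross=55.294)
ex = (C−B)/|BC| = (0.0680,0.9977); ey = (-0.9977,0.0680)
P = B + -1.38·ex + 1.31·ey = (-2.7390,-2.7740)

-2.74 -2.77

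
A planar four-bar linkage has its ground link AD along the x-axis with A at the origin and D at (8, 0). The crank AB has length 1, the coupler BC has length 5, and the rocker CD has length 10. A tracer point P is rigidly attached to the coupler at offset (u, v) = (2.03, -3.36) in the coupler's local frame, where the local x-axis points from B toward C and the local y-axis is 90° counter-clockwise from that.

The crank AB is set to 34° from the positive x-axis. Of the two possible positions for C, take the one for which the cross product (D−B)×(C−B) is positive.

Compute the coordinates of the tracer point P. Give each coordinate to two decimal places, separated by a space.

3.58 3.36

A=(0,0), D=(8.00,0)
B = A + 1.00·(cos34°, sin34°) = (0.8290, 0.5592)
|BD| = 7.1927
circle(B,5.00) ∩ circle(D,10.00): a=-1.6172, h=4.7312
  candidates: C₊=(-0.4155,5.4018) cross=34.030; C₋=(-1.1511,-4.0320) cross=-34.030
  mode + wants cross > 0 → take C=(-0.4155,5.4018) (cross=34.030)
ex = (C−B)/|BC| = (-0.2489,0.9685); ey = (-0.9685,-0.2489)
P = B + 2.03·ex + -3.36·ey = (3.5780,3.3616)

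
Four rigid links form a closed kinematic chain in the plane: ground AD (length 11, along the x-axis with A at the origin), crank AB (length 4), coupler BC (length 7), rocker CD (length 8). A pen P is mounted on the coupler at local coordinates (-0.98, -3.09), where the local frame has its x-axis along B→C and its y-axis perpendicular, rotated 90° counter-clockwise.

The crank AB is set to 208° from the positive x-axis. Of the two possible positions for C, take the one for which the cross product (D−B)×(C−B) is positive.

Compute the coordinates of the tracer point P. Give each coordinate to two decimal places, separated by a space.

A=(0,0), D=(11.00,0)
B = A + 4.00·(cos208°, sin208°) = (-3.5318, -1.8779)
|BD| = 14.6526
circle(B,7.00) ∩ circle(D,8.00): a=6.8145, h=1.6010
  candidates: C₊=(3.0213,0.5832) cross=23.459; C₋=(3.4317,-2.5923) cross=-23.459
  mode + wants cross > 0 → take C=(3.0213,0.5832) (cross=23.459)
ex = (C−B)/|BC| = (0.9362,0.3516); ey = (-0.3516,0.9362)
P = B + -0.98·ex + -3.09·ey = (-3.3628,-5.1152)

-3.36 -5.12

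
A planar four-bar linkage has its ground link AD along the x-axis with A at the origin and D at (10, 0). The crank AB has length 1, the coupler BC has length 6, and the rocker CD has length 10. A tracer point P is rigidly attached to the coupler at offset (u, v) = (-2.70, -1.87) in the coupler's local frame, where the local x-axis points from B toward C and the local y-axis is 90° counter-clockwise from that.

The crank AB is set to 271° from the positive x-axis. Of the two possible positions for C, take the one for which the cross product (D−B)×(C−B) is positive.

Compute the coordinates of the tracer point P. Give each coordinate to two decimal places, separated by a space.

1.28 -4.03

A=(0,0), D=(10.00,0)
B = A + 1.00·(cos271°, sin271°) = (0.0175, -0.9998)
|BD| = 10.0325
circle(B,6.00) ∩ circle(D,10.00): a=1.8266, h=5.7152
  candidates: C₊=(1.2654,4.8689) cross=57.338; C₋=(2.4046,-6.5046) cross=-57.338
  mode + wants cross > 0 → take C=(1.2654,4.8689) (cross=57.338)
ex = (C−B)/|BC| = (0.2080,0.9781); ey = (-0.9781,0.2080)
P = B + -2.70·ex + -1.87·ey = (1.2850,-4.0297)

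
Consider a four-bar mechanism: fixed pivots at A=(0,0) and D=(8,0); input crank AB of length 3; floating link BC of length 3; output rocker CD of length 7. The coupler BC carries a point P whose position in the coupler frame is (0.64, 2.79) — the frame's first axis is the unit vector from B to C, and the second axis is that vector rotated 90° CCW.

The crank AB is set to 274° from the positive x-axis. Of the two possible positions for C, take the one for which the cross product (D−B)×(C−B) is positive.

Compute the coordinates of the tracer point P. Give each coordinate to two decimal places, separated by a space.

A=(0,0), D=(8.00,0)
B = A + 3.00·(cos274°, sin274°) = (0.2093, -2.9927)
|BD| = 8.3458
circle(B,3.00) ∩ circle(D,7.00): a=1.7765, h=2.4175
  candidates: C₊=(1.0007,-0.0990) cross=20.176; C₋=(2.7345,-4.6124) cross=-20.176
  mode + wants cross > 0 → take C=(1.0007,-0.0990) (cross=20.176)
ex = (C−B)/|BC| = (0.2638,0.9646); ey = (-0.9646,0.2638)
P = B + 0.64·ex + 2.79·ey = (-2.3131,-1.6393)

-2.31 -1.64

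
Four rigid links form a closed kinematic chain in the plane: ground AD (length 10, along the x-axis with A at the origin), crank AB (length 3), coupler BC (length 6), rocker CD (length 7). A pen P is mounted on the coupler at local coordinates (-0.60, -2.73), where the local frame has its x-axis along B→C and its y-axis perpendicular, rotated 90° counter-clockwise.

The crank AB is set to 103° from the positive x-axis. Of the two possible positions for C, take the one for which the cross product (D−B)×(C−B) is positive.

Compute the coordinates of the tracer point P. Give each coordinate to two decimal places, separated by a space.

A=(0,0), D=(10.00,0)
B = A + 3.00·(cos103°, sin103°) = (-0.6749, 2.9231)
|BD| = 11.0678
circle(B,6.00) ∩ circle(D,7.00): a=4.9466, h=3.3957
  candidates: C₊=(4.9930,4.8918) cross=37.583; C₋=(3.1993,-1.6585) cross=-37.583
  mode + wants cross > 0 → take C=(4.9930,4.8918) (cross=37.583)
ex = (C−B)/|BC| = (0.9446,0.3281); ey = (-0.3281,0.9446)
P = B + -0.60·ex + -2.73·ey = (-0.3459,0.1474)

-0.35 0.15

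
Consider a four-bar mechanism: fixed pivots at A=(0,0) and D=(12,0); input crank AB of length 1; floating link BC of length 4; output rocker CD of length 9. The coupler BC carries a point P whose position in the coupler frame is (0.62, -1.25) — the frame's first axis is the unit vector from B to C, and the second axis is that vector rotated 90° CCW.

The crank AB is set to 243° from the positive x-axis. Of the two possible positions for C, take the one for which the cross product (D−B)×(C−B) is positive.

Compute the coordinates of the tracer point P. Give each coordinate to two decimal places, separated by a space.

0.69 -1.69

A=(0,0), D=(12.00,0)
B = A + 1.00·(cos243°, sin243°) = (-0.4540, -0.8910)
|BD| = 12.4858
circle(B,4.00) ∩ circle(D,9.00): a=3.6400, h=1.6585
  candidates: C₊=(3.0583,1.0230) cross=20.708; C₋=(3.2950,-2.2855) cross=-20.708
  mode + wants cross > 0 → take C=(3.0583,1.0230) (cross=20.708)
ex = (C−B)/|BC| = (0.8781,0.4785); ey = (-0.4785,0.8781)
P = B + 0.62·ex + -1.25·ey = (0.6886,-1.6919)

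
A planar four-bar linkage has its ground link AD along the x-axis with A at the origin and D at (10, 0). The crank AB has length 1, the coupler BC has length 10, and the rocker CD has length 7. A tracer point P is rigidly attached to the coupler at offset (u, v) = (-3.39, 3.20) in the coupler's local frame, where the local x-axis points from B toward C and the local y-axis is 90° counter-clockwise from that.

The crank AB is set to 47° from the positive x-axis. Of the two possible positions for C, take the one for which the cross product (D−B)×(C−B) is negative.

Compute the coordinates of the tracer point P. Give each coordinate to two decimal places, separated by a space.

A=(0,0), D=(10.00,0)
B = A + 1.00·(cos47°, sin47°) = (0.6820, 0.7314)
|BD| = 9.3467
circle(B,10.00) ∩ circle(D,7.00): a=7.4016, h=6.7243
  candidates: C₊=(8.5870,6.8559) cross=62.850; C₋=(7.5347,-6.5515) cross=-62.850
  mode - wants cross < 0 → take C=(7.5347,-6.5515) (cross=-62.850)
ex = (C−B)/|BC| = (0.6853,-0.7283); ey = (0.7283,0.6853)
P = B + -3.39·ex + 3.20·ey = (0.6894,5.3931)

0.69 5.39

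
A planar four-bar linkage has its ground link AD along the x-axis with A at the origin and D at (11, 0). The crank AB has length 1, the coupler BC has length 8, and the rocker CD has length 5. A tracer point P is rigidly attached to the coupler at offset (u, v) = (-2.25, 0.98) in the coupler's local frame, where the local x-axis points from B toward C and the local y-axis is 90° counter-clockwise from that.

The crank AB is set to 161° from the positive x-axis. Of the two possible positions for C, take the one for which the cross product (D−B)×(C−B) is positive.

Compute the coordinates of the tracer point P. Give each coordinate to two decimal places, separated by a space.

A=(0,0), D=(11.00,0)
B = A + 1.00·(cos161°, sin161°) = (-0.9455, 0.3256)
|BD| = 11.9500
circle(B,8.00) ∩ circle(D,5.00): a=7.6068, h=2.4773
  candidates: C₊=(6.7259,2.5947) cross=29.603; C₋=(6.5909,-2.3580) cross=-29.603
  mode + wants cross > 0 → take C=(6.7259,2.5947) (cross=29.603)
ex = (C−B)/|BC| = (0.9589,0.2836); ey = (-0.2836,0.9589)
P = B + -2.25·ex + 0.98·ey = (-3.3811,0.6271)

-3.38 0.63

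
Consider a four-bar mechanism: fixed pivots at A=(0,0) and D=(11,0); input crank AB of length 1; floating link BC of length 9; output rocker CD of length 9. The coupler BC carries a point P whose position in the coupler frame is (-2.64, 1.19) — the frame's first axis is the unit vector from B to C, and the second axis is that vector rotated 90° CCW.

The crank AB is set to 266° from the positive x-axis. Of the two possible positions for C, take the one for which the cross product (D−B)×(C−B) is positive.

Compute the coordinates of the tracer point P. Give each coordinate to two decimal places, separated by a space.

A=(0,0), D=(11.00,0)
B = A + 1.00·(cos266°, sin266°) = (-0.0698, -0.9976)
|BD| = 11.1146
circle(B,9.00) ∩ circle(D,9.00): a=5.5573, h=7.0793
  candidates: C₊=(4.8297,6.5519) cross=78.684; C₋=(6.1005,-7.5495) cross=-78.684
  mode + wants cross > 0 → take C=(4.8297,6.5519) (cross=78.684)
ex = (C−B)/|BC| = (0.5444,0.8388); ey = (-0.8388,0.5444)
P = B + -2.64·ex + 1.19·ey = (-2.5052,-2.5643)

-2.51 -2.56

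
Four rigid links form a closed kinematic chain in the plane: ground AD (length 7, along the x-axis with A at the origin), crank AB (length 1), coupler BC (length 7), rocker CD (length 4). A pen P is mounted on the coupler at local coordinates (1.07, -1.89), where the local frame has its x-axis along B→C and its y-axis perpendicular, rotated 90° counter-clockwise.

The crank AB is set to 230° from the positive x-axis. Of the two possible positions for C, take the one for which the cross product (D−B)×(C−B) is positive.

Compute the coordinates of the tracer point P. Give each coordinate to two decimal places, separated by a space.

A=(0,0), D=(7.00,0)
B = A + 1.00·(cos230°, sin230°) = (-0.6428, -0.7660)
|BD| = 7.6811
circle(B,7.00) ∩ circle(D,4.00): a=5.9887, h=3.6243
  candidates: C₊=(4.9546,3.4375) cross=27.839; C₋=(5.6775,-3.7750) cross=-27.839
  mode + wants cross > 0 → take C=(4.9546,3.4375) (cross=27.839)
ex = (C−B)/|BC| = (0.7996,0.6005); ey = (-0.6005,0.7996)
P = B + 1.07·ex + -1.89·ey = (1.3478,-1.6348)

1.35 -1.63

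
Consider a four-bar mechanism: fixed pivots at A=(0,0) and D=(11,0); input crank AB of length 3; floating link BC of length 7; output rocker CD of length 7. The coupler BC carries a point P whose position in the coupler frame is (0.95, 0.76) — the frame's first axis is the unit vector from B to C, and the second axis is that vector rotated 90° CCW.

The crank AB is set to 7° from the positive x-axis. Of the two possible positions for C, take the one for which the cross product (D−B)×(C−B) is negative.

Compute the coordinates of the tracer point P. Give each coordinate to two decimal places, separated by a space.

A=(0,0), D=(11.00,0)
B = A + 3.00·(cos7°, sin7°) = (2.9776, 0.3656)
|BD| = 8.0307
circle(B,7.00) ∩ circle(D,7.00): a=4.0153, h=5.7338
  candidates: C₊=(7.2499,5.9107) cross=46.047; C₋=(6.7278,-5.5451) cross=-46.047
  mode - wants cross < 0 → take C=(6.7278,-5.5451) (cross=-46.047)
ex = (C−B)/|BC| = (0.5357,-0.8444); ey = (0.8444,0.5357)
P = B + 0.95·ex + 0.76·ey = (4.1283,-0.0294)

4.13 -0.03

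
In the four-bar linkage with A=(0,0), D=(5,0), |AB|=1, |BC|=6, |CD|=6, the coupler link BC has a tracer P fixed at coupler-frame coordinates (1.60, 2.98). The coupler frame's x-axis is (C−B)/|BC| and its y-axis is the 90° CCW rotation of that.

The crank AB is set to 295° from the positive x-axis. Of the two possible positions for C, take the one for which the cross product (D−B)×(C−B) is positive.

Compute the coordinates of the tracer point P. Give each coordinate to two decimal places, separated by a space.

A=(0,0), D=(5.00,0)
B = A + 1.00·(cos295°, sin295°) = (0.4226, -0.9063)
|BD| = 4.6662
circle(B,6.00) ∩ circle(D,6.00): a=2.3331, h=5.5278
  candidates: C₊=(1.6377,4.9694) cross=25.794; C₋=(3.7850,-5.8757) cross=-25.794
  mode + wants cross > 0 → take C=(1.6377,4.9694) (cross=25.794)
ex = (C−B)/|BC| = (0.2025,0.9793); ey = (-0.9793,0.2025)
P = B + 1.60·ex + 2.98·ey = (-2.1716,1.2640)

-2.17 1.26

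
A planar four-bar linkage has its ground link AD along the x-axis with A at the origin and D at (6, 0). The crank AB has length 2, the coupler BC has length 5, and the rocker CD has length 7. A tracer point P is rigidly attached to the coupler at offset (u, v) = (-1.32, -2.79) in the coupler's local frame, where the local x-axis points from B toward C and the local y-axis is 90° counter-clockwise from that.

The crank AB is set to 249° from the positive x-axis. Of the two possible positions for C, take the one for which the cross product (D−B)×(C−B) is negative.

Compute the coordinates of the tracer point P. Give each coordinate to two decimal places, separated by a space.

A=(0,0), D=(6.00,0)
B = A + 2.00·(cos249°, sin249°) = (-0.7167, -1.8672)
|BD| = 6.9714
circle(B,5.00) ∩ circle(D,7.00): a=1.7644, h=4.6783
  candidates: C₊=(-0.2698,3.1128) cross=32.615; C₋=(2.2362,-5.9020) cross=-32.615
  mode - wants cross < 0 → take C=(2.2362,-5.9020) (cross=-32.615)
ex = (C−B)/|BC| = (0.5906,-0.8070); ey = (0.8070,0.5906)
P = B + -1.32·ex + -2.79·ey = (-3.7478,-2.4497)

-3.75 -2.45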